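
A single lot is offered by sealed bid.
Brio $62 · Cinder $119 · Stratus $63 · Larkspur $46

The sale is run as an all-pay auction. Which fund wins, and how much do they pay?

Rule: the highest bidder wins the item, but every bidder pays their own bid.
Sorting bids: 119 (Cinder) > 63 (Stratus) > 62 (Brio) > 46 (Larkspur)
Cinder wins with the top bid; all bids are sunk regardless.

Cinder pays $119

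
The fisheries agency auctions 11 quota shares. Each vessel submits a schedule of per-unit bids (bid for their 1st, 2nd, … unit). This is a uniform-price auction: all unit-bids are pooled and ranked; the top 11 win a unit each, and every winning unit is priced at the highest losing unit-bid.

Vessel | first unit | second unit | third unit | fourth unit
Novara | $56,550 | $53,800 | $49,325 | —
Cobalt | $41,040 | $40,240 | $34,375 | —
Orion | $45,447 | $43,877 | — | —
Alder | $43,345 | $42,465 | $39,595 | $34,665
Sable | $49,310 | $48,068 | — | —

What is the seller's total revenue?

All unit-bids, highest first — top 11: 56,550 (Novara-1), 53,800 (Novara-2), 49,325 (Novara-3), 49,310 (Sable-1), 48,068 (Sable-2), 45,447 (Orion-1), 43,877 (Orion-2), 43,345 (Alder-1), 42,465 (Alder-2), 41,040 (Cobalt-1), 40,240 (Cobalt-2)
First bid not allocated: $39,595.
Allocation: Alder 2, Cobalt 2, Novara 3, Orion 2, Sable 2. Every unit priced at $39,595.
Revenue = 11 × 39,595 = $435,545.

Total revenue: $435,545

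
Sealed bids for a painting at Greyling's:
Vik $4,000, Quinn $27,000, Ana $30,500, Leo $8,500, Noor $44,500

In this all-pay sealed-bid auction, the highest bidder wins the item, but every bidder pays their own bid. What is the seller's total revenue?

Sorting bids: 44,500 (Noor) > 30,500 (Ana) > 27,000 (Quinn) > 8,500 (Leo) > 4,000 (Vik)
Noor wins with the top bid; all bids are sunk regardless.
Every bidder forfeits their bid regardless of winning.
Revenue = 4,000 + 27,000 + 30,500 + 8,500 + 44,500 = $114,500.

Total revenue: $114,500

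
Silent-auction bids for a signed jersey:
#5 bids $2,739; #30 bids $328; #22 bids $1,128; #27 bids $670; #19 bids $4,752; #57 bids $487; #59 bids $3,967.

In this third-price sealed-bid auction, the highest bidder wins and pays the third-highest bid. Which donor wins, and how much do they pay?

Rule: the highest bidder wins and pays the third-highest bid.
Sorting bids: 4,752 (#19) > 3,967 (#59) > 2,739 (#5) > 1,128 (#22) > 670 (#27) > 487 (#57) > …
#19 wins; payment is bid #3 in the ranking = $2,739.

#19 pays $2,739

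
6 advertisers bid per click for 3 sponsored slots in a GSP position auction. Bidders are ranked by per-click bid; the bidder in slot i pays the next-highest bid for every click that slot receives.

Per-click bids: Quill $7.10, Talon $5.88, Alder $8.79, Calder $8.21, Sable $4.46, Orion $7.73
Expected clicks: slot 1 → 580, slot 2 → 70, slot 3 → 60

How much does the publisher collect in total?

Per-click bids in order: $8.79 (Alder) > $8.21 (Calder) > $7.73 (Orion) > $7.10 (Quill) > …
Slot 1: Alder pays $8.21 × 580 = $4761.80
Slot 2: Calder pays $7.73 × 70 = $541.10
Slot 3: Orion pays $7.10 × 60 = $426.00
Total = $5728.90

Total revenue: $5728.90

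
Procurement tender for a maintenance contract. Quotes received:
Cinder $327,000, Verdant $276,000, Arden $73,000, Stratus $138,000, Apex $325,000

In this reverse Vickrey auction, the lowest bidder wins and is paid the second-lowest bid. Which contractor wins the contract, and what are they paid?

Bids in order: 73,000 (Arden) < 138,000 (Stratus) < 276,000 (Verdant) < 325,000 (Apex) < 327,000 (Cinder)
Second-price: Arden is paid Stratus's bid of $138,000.

Arden is paid $138,000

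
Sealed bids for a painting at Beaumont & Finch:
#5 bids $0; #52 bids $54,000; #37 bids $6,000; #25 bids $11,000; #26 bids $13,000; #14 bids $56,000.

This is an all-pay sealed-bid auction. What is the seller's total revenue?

Total revenue: $140,000

Rule: the highest bidder wins the item, but every bidder pays their own bid.
Sorting bids: 56,000 (#14) > 54,000 (#52) > 13,000 (#26) > 11,000 (#25) > 6,000 (#37) > 0 (#5)
#14 wins with the top bid; all bids are sunk regardless.
Every bidder forfeits their bid regardless of winning.
Revenue = 0 + 54,000 + 6,000 + 11,000 + 13,000 + 56,000 = $140,000.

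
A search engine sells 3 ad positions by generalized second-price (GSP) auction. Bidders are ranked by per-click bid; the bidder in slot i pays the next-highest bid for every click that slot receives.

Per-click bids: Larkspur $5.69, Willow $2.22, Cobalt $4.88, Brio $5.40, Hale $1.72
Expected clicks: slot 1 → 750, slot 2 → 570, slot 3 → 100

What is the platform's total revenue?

Sorting advertisers: $5.69 (Larkspur) > $5.40 (Brio) > $4.88 (Cobalt) > $2.22 (Willow) > …
Slot 1: Larkspur pays $5.40 × 750 = $4050.00
Slot 2: Brio pays $4.88 × 570 = $2781.60
Slot 3: Cobalt pays $2.22 × 100 = $222.00
Total = $7053.60

Total revenue: $7053.60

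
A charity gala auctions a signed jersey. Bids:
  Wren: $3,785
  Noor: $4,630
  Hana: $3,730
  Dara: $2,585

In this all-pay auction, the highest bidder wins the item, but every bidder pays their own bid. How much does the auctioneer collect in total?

All-pay auction: the highest bidder wins the item, but every bidder pays their own bid.
Sorting bids: 4,630 (Noor) > 3,785 (Wren) > 3,730 (Hana) > 2,585 (Dara)
Every bidder forfeits their bid regardless of winning.
Revenue = 3,785 + 4,630 + 3,730 + 2,585 = $14,730.

Total revenue: $14,730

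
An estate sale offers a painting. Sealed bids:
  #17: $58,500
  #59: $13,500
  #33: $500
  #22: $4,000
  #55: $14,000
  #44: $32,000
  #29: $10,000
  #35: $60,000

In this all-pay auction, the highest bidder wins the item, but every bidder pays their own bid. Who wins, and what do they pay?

Rule: the highest bidder wins the item, but every bidder pays their own bid.
Bids ranked: 60,000 (#35) > 58,500 (#17) > 32,000 (#44) > 14,000 (#55) > 13,500 (#59) > 10,000 (#29) > …
#35 is highest and takes the item; every bidder forfeits their bid.

#35 pays $60,000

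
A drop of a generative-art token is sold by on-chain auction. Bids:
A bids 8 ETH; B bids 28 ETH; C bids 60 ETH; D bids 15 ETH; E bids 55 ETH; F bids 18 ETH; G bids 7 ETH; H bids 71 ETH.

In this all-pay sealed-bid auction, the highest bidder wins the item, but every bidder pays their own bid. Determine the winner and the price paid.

Sorting bids: 71 (H) > 60 (C) > 55 (E) > 28 (B) > 18 (F) > 15 (D) > …
H is highest and takes the item; every bidder forfeits their bid.

H pays 71 ETH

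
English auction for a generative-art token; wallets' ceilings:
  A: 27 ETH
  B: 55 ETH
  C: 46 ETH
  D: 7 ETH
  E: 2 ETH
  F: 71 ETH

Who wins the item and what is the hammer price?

F wins at 55 ETH

Sorting limits: 71 (F) > 55 (B) > 46 (C) > 27 (A) > 7 (D) > 2 (E)
Once the price passes 55 ETH, only F is left; the hammer falls at B's limit of 55 ETH.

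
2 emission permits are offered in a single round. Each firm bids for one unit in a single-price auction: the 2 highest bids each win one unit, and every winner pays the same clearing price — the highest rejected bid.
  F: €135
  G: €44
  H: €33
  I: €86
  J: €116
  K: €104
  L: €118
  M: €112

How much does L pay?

Ordering the bids: 135 (F), 118 (L), 116 (J), 112 (M), …
Winners (2 units): F, L.
Highest unsuccessful bid: €116 → clearing price.
L wins → pays €116.

L pays €116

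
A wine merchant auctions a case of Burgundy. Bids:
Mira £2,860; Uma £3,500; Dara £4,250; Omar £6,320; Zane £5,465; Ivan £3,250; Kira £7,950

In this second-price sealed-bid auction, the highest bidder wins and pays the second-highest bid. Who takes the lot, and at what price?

Bids ranked: 7,950 (Kira) > 6,320 (Omar) > 5,465 (Zane) > 4,250 (Dara) > 3,500 (Uma) > 3,250 (Ivan) > …
Kira wins with the highest bid; price is set by the runner-up at £6,320.

Kira pays £6,320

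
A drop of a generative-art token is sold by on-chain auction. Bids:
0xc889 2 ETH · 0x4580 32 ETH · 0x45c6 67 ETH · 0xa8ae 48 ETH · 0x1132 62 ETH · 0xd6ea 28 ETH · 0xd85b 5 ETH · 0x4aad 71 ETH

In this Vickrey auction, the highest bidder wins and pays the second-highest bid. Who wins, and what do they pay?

Bids ranked: 71 (0x4aad) > 67 (0x45c6) > 62 (0x1132) > 48 (0xa8ae) > 32 (0x4580) > 28 (0xd6ea) > …
Second-price: 0x4aad pays 0x45c6's bid of 67 ETH.

0x4aad pays 67 ETH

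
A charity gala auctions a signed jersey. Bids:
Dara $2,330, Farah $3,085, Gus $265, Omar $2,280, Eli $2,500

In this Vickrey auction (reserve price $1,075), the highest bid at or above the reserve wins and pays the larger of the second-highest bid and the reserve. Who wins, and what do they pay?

Farah pays $2,500

Sorting bids: 3,085 (Farah) > 2,500 (Eli) > 2,330 (Dara) > 2,280 (Omar) > 265 (Gus)
Farah has the top bid at or above the reserve ($3,085).
Second-highest bid $2,500 exceeds the reserve $1,075 → payment $2,500.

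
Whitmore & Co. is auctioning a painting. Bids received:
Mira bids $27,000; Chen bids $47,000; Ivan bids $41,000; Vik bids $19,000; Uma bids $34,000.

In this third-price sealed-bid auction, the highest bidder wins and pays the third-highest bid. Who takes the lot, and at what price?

Third-price sealed-bid auction: the highest bidder wins and pays the third-highest bid.
Bids ranked: 47,000 (Chen) > 41,000 (Ivan) > 34,000 (Uma) > 27,000 (Mira) > 19,000 (Vik)
Chen is highest; pays the third-highest bid, $34,000.

Chen pays $34,000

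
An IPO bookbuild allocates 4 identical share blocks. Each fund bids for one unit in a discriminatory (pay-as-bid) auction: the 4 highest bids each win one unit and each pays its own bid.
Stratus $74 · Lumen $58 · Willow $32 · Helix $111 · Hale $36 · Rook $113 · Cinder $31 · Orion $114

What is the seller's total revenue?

Total revenue: $412

Bids ranked high→low: 114 (Orion), 113 (Rook), 111 (Helix), 74 (Stratus), 58 (Lumen), 36 (Hale), …
The 4 highest are Orion, Rook, Helix, Stratus.
Total revenue = 114 + 113 + 111 + 74 = $412.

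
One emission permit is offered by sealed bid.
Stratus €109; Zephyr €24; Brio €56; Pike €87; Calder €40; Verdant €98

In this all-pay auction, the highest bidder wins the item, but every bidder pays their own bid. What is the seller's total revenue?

Total revenue: €414

Bids in order: 109 (Stratus) > 98 (Verdant) > 87 (Pike) > 56 (Brio) > 40 (Calder) > 24 (Zephyr)
Every bidder forfeits their bid regardless of winning.
Revenue = 109 + 24 + 56 + 87 + 40 + 98 = €414.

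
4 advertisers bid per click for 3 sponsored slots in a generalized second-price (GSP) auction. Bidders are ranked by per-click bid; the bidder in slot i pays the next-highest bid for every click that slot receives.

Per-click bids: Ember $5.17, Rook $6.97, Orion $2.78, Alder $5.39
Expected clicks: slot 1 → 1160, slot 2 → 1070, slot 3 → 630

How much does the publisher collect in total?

Total revenue: $13535.70

Per-click bids in order: $6.97 (Rook) > $5.39 (Alder) > $5.17 (Ember) > $2.78 (Orion)
Slot 1: Rook pays $5.39 × 1160 = $6252.40
Slot 2: Alder pays $5.17 × 1070 = $5531.90
Slot 3: Ember pays $2.78 × 630 = $1751.40
Total = $13535.70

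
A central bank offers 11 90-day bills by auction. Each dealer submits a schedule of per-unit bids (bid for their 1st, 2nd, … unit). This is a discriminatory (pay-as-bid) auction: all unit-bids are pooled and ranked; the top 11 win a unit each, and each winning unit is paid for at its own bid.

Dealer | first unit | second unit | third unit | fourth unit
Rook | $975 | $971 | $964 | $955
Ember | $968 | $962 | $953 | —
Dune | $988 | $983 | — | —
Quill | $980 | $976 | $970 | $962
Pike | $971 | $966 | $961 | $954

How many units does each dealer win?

Dune 2, Ember 1, Pike 2, Quill 3, Rook 3

All unit-bids, highest first — top 11: 988 (Dune-1), 983 (Dune-2), 980 (Quill-1), 976 (Quill-2), 975 (Rook-1), 971 (Rook-2), 971 (Pike-1), 970 (Quill-3), 968 (Ember-1), 966 (Pike-2), 964 (Rook-3)
Next rejected bid: $962 (not a price — pay-as-bid).
Allocation: Dune 2, Ember 1, Pike 2, Quill 3, Rook 3.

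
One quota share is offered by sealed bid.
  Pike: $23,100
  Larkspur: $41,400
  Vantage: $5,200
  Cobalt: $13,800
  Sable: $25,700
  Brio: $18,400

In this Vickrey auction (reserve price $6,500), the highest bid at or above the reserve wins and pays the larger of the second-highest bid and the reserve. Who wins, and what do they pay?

Larkspur pays $25,700

Vickrey auction (reserve price $6,500): the highest bid at or above the reserve wins and pays the larger of the second-highest bid and the reserve.
Sorting bids: 41,400 (Larkspur) > 25,700 (Sable) > 23,100 (Pike) > 18,400 (Brio) > 13,800 (Cobalt) > 5,200 (Vantage)
Larkspur has the top bid at or above the reserve ($41,400).
max(second-highest $25,700, reserve $6,500) = $25,700; the reserve does not bind.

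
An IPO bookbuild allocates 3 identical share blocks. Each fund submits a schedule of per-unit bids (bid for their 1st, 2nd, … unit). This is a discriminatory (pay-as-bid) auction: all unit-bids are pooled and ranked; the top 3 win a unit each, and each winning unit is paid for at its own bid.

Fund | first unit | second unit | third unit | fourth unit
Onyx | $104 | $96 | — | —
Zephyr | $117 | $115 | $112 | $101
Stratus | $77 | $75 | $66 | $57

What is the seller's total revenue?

Total revenue: $344

All unit-bids, highest first — top 3: 117 (Zephyr-1), 115 (Zephyr-2), 112 (Zephyr-3)
Next rejected bid: $104 (not a price — pay-as-bid).
Each winning unit pays its own bid.
Revenue = 117 + 115 + 112 = $344.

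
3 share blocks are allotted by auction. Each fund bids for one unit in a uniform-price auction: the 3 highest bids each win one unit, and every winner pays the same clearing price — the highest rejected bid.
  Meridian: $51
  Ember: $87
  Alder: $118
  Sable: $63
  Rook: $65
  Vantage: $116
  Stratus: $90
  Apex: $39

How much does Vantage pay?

Vantage pays $87

Sorting: 118 (Alder), 116 (Vantage), 90 (Stratus), 87 (Ember), 65 (Rook), …
Winners (3 units): Alder, Vantage, Stratus.
Highest unsuccessful bid: $87 → clearing price.
Vantage wins → pays $87.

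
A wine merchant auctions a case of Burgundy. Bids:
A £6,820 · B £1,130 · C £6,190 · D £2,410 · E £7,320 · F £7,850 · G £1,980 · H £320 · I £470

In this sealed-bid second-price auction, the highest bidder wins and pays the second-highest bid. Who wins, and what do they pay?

Sorting bids: 7,850 (F) > 7,320 (E) > 6,820 (A) > 6,190 (C) > 2,410 (D) > 1,980 (G) > …
F is highest; pays the second-highest bid, £7,320.

F pays £7,320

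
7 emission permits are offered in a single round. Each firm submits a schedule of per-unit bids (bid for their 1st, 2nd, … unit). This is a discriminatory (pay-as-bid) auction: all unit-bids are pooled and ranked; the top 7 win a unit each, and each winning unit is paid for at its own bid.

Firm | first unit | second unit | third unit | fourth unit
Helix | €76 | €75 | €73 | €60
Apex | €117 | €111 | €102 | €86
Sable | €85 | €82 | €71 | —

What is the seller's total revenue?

Merging the schedules and taking the best 7: 117 (Apex-1), 111 (Apex-2), 102 (Apex-3), 86 (Apex-4), 85 (Sable-1), 82 (Sable-2), 76 (Helix-1)
Next rejected bid: €75 (not a price — pay-as-bid).
Each winning unit pays its own bid.
Revenue = 117 + 111 + 102 + 86 + 85 + 82 + 76 = €659.

Total revenue: €659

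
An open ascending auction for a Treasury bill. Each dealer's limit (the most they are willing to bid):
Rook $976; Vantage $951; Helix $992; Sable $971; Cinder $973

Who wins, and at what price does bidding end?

Helix wins at $976

Sorting limits: 992 (Helix) > 976 (Rook) > 973 (Cinder) > 971 (Sable) > 951 (Vantage)
Once the price passes $976, only Helix is left; the hammer falls at Rook's limit of $976.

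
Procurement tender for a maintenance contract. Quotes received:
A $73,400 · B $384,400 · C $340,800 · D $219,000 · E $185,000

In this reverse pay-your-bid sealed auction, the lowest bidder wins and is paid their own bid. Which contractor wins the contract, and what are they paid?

Rule: the lowest bidder wins and is paid their own bid.
Bids in order: 73,400 (A) < 185,000 (E) < 219,000 (D) < 340,800 (C) < 384,400 (B)
First-price: A is paid what they bid, $73,400.

A is paid $73,400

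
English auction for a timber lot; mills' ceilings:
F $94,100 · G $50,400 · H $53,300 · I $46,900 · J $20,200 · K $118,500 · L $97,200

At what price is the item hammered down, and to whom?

K wins at $97,200

Limits in order: 118,500 (K) > 97,200 (L) > 94,100 (F) > 53,300 (H) > 50,400 (G) > 46,900 (I) > …
Bidding ends when L exits at $97,200; K takes it.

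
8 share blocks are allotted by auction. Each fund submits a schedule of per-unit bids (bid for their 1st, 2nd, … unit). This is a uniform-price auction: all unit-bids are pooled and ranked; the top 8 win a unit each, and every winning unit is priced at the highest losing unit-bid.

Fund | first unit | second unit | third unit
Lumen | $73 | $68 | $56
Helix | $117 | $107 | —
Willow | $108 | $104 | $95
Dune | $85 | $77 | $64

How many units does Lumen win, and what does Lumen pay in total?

Lumen: 1 unit, pays $68

All unit-bids, highest first — top 8: 117 (Helix-1), 108 (Willow-1), 107 (Helix-2), 104 (Willow-2), 95 (Willow-3), 85 (Dune-1), 77 (Dune-2), 73 (Lumen-1)
Highest rejected unit-bid = $68.
Lumen wins 1 unit(s) at $68 each.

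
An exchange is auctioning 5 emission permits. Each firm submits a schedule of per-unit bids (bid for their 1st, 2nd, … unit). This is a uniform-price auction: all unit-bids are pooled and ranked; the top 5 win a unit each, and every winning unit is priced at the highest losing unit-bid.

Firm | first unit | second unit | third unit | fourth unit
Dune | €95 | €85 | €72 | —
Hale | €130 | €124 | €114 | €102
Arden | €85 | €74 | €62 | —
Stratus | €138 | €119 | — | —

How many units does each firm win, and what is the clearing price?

Hale 3, Stratus 2; clearing price €102

Pooled unit-bids ranked (top 5): 138 (Stratus-1), 130 (Hale-1), 124 (Hale-2), 119 (Stratus-2), 114 (Hale-3)
First bid not allocated: €102.
Allocation: Hale 3, Stratus 2.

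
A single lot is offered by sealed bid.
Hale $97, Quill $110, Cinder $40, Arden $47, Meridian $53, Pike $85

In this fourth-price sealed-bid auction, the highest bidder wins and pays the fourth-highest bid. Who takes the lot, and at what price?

Quill pays $53

Fourth-price sealed-bid auction: the highest bidder wins and pays the fourth-highest bid.
Bids in order: 110 (Quill) > 97 (Hale) > 85 (Pike) > 53 (Meridian) > 47 (Arden) > 40 (Cinder)
Quill wins; payment is bid #4 in the ranking = $53.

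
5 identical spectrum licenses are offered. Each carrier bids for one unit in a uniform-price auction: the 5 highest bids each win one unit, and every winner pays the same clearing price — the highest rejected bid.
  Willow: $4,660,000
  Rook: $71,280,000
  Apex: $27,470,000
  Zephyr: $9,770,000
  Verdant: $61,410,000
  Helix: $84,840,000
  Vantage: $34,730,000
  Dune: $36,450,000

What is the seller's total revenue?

Total revenue: $137,350,000

Sorting: 84,840,000 (Helix), 71,280,000 (Rook), 61,410,000 (Verdant), 36,450,000 (Dune), 34,730,000 (Vantage), 27,470,000 (Apex), 9,770,000 (Zephyr), …
Winners (5 units): Helix, Rook, Verdant, Dune, Vantage.
Highest unsuccessful bid: $27,470,000 → clearing price.
Total revenue = 5 × $27,470,000 = $137,350,000.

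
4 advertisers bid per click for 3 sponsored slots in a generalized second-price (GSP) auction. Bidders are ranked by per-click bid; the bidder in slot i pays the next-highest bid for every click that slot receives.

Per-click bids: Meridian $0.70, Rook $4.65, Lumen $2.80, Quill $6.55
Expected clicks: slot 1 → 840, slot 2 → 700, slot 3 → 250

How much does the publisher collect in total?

Sorting advertisers: $6.55 (Quill) > $4.65 (Rook) > $2.80 (Lumen) > $0.70 (Meridian)
Slot 1: Quill pays $4.65 × 840 = $3906.00
Slot 2: Rook pays $2.80 × 700 = $1960.00
Slot 3: Lumen pays $0.70 × 250 = $175.00
Total = $6041.00

Total revenue: $6041.00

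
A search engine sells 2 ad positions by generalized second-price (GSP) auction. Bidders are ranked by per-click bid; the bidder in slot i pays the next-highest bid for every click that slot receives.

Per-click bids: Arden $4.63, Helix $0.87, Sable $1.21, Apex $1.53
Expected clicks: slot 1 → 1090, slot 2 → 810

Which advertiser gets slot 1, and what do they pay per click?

Arden; $1.53 per click

Ranked by bid: $4.63 (Arden) > $1.53 (Apex) > $1.21 (Sable) > …
Slot 1 goes to the first-ranked bidder, Arden, who pays the next bid down: $1.53/click.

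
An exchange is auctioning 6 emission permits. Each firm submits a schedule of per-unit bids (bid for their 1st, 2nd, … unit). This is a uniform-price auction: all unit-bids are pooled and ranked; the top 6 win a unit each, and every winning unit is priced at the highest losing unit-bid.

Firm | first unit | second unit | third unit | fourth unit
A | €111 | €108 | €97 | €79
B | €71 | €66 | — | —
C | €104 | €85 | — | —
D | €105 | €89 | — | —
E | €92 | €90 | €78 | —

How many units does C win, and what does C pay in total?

C: 1 unit, pays €90

All unit-bids, highest first — top 6: 111 (A-1), 108 (A-2), 105 (D-1), 104 (C-1), 97 (A-3), 92 (E-1)
Highest rejected unit-bid = €90.
C wins 1 unit(s) at €90 each.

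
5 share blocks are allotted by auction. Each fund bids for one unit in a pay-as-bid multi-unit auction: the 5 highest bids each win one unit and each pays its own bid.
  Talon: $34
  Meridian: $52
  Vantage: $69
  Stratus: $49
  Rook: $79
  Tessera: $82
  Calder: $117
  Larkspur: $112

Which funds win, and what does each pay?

Calder $117, Larkspur $112, Tessera $82, Rook $79, Vantage $69

Bids ranked high→low: 117 (Calder), 112 (Larkspur), 82 (Tessera), 79 (Rook), 69 (Vantage), 52 (Meridian), 49 (Stratus), …
Winners (5 units): Calder, Larkspur, Tessera, Rook, Vantage.
Each winner pays its own bid: Calder $117, Larkspur $112, Tessera $82, Rook $79, Vantage $69.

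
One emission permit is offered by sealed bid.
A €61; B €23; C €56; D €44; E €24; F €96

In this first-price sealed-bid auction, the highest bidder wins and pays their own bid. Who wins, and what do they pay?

Rule: the highest bidder wins and pays their own bid.
Bids in order: 96 (F) > 61 (A) > 56 (C) > 44 (D) > 24 (E) > 23 (B)
First-price: F pays what they bid, €96.

F pays €96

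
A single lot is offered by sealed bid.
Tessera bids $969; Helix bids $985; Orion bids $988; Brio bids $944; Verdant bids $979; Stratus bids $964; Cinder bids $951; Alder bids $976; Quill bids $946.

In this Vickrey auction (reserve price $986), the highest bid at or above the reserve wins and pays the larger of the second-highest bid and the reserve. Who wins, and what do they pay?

Orion pays $986

Bids in order: 988 (Orion) > 985 (Helix) > 979 (Verdant) > 976 (Alder) > 969 (Tessera) > 964 (Stratus) > …
Orion has the top bid at or above the reserve ($988).
Second-highest bid $985 is below the reserve $986, so the reserve binds → payment $986.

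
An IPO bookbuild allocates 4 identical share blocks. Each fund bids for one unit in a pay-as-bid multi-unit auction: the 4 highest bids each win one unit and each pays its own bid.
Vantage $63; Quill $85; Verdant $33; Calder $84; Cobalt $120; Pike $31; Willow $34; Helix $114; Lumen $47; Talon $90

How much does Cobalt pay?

Ordering the bids: 120 (Cobalt), 114 (Helix), 90 (Talon), 85 (Quill), 84 (Calder), 63 (Vantage), …
The 4 highest are Cobalt, Helix, Talon, Quill.
Cobalt wins → own bid $120.

Cobalt pays $120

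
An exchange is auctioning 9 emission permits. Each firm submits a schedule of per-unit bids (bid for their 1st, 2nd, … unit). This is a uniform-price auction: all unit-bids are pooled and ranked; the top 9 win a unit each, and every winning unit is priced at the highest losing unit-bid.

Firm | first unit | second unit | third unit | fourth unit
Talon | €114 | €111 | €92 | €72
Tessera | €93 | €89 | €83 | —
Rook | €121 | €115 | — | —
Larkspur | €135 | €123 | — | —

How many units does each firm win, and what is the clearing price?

Merging the schedules and taking the best 9: 135 (Larkspur-1), 123 (Larkspur-2), 121 (Rook-1), 115 (Rook-2), 114 (Talon-1), 111 (Talon-2), 93 (Tessera-1), 92 (Talon-3), 89 (Tessera-2)
First bid not allocated: €83.
Allocation: Larkspur 2, Rook 2, Talon 3, Tessera 2.

Larkspur 2, Rook 2, Talon 3, Tessera 2; clearing price €83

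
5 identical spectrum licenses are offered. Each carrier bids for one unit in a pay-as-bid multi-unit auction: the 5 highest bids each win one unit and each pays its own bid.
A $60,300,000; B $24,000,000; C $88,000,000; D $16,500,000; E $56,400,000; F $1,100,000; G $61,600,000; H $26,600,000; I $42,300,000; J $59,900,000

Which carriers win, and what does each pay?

Ordering the bids: 88,000,000 (C), 61,600,000 (G), 60,300,000 (A), 59,900,000 (J), 56,400,000 (E), 42,300,000 (I), 26,600,000 (H), …
Winners (5 units): C, G, A, J, E.
Each winner pays its own bid: C $88,000,000, G $61,600,000, A $60,300,000, J $59,900,000, E $56,400,000.

C $88,000,000, G $61,600,000, A $60,300,000, J $59,900,000, E $56,400,000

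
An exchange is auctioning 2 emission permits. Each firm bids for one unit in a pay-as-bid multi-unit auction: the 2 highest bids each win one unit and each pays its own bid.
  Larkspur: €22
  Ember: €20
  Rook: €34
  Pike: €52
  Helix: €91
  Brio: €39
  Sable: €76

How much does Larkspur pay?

Larkspur pays €0

Ordering the bids: 91 (Helix), 76 (Sable), 52 (Pike), 39 (Brio), …
Top 2: Helix, Sable.
Larkspur does not win → €0.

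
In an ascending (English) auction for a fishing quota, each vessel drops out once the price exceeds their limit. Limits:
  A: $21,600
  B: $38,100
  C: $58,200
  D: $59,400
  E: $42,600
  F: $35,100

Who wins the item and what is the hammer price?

D wins at $58,200

Sorting limits: 59,400 (D) > 58,200 (C) > 42,600 (E) > 38,100 (B) > 35,100 (F) > 21,600 (A)
C is the last rival to drop out, at $58,200; D remains and wins at that price.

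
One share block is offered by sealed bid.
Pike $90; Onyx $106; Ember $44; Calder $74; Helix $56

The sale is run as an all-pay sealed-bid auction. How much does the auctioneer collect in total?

Total revenue: $370

Bids in order: 106 (Onyx) > 90 (Pike) > 74 (Calder) > 56 (Helix) > 44 (Ember)
Onyx wins with the top bid; all bids are sunk regardless.
Every bidder forfeits their bid regardless of winning.
Revenue = 90 + 106 + 44 + 74 + 56 = $370.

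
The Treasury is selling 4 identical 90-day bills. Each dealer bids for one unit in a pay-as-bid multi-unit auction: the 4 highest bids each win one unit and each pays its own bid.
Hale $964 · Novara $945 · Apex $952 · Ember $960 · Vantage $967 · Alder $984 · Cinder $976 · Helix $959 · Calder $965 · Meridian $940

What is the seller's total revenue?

Total revenue: $3,892

Bids ranked high→low: 984 (Alder), 976 (Cinder), 967 (Vantage), 965 (Calder), 964 (Hale), 960 (Ember), …
The 4 highest are Alder, Cinder, Vantage, Calder.
Total revenue = 984 + 976 + 967 + 965 = $3,892.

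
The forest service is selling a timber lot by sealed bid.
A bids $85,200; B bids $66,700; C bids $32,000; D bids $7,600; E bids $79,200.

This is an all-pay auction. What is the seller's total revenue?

Total revenue: $270,700

Rule: the highest bidder wins the item, but every bidder pays their own bid.
Bids ranked: 85,200 (A) > 79,200 (E) > 66,700 (B) > 32,000 (C) > 7,600 (D)
A wins with the top bid; all bids are sunk regardless.
Every bidder forfeits their bid regardless of winning.
Revenue = 85,200 + 66,700 + 32,000 + 7,600 + 79,200 = $270,700.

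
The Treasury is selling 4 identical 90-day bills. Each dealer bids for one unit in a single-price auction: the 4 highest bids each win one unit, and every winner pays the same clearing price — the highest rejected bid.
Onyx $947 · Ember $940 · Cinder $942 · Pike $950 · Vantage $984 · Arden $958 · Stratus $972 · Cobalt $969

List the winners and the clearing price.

Vantage, Stratus, Cobalt, Arden; each pays $950

Sorting: 984 (Vantage), 972 (Stratus), 969 (Cobalt), 958 (Arden), 950 (Pike), 947 (Onyx), …
Top 4: Vantage, Stratus, Cobalt, Arden.
First losing bid is Pike's $950, which sets the uniform price.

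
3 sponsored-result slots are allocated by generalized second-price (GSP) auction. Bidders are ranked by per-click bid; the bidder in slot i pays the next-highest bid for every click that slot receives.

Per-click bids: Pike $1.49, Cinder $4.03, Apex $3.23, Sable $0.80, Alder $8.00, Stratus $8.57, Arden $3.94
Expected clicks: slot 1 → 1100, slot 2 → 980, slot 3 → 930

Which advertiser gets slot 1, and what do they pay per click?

Sorting advertisers: $8.57 (Stratus) > $8.00 (Alder) > $4.03 (Cinder) > $3.94 (Arden) > …
Slot 1 goes to the first-ranked bidder, Stratus, who pays the next bid down: $8.00/click.

Stratus; $8.00 per click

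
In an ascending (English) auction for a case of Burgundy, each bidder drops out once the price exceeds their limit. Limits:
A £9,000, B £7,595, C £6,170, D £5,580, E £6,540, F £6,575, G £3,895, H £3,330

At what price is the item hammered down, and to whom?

A wins at £7,595

Ascending (English) auction: the price rises until one bidder remains; the winner pays the price at which the last rival dropped out.
Limits in order: 9,000 (A) > 7,595 (B) > 6,575 (F) > 6,540 (E) > 6,170 (C) > 5,580 (D) > …
B is the last rival to drop out, at £7,595; A remains and wins at that price.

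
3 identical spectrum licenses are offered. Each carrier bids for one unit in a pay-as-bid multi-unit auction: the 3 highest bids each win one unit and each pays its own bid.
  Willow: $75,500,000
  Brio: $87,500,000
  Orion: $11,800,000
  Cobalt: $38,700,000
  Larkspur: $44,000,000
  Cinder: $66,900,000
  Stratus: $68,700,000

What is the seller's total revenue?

Ordering the bids: 87,500,000 (Brio), 75,500,000 (Willow), 68,700,000 (Stratus), 66,900,000 (Cinder), 44,000,000 (Larkspur), …
Top 3: Brio, Willow, Stratus.
Total revenue = 87,500,000 + 75,500,000 + 68,700,000 = $231,700,000.

Total revenue: $231,700,000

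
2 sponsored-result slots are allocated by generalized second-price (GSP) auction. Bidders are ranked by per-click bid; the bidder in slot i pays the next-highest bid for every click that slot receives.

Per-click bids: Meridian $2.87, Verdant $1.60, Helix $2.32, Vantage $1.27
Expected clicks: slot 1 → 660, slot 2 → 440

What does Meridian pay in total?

Ranked by bid: $2.87 (Meridian) > $2.32 (Helix) > $1.60 (Verdant) > …
Meridian holds slot 1 → pays next bid $2.32 × 660 clicks = $1531.20.

Meridian pays $1531.20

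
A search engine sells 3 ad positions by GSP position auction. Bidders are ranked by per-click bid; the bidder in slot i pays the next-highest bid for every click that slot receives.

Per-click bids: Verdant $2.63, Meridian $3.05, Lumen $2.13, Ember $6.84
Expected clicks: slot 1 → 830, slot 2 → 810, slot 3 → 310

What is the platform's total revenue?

Ranked by bid: $6.84 (Ember) > $3.05 (Meridian) > $2.63 (Verdant) > $2.13 (Lumen)
Slot 1: Ember pays $3.05 × 830 = $2531.50
Slot 2: Meridian pays $2.63 × 810 = $2130.30
Slot 3: Verdant pays $2.13 × 310 = $660.30
Total = $5322.10

Total revenue: $5322.10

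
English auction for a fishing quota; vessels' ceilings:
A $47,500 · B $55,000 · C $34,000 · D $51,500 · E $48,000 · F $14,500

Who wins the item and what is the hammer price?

Limits ranked: 55,000 (B) > 51,500 (D) > 48,000 (E) > 47,500 (A) > 34,000 (C) > 14,500 (F)
D is the last rival to drop out, at $51,500; B remains and wins at that price.

B wins at $51,500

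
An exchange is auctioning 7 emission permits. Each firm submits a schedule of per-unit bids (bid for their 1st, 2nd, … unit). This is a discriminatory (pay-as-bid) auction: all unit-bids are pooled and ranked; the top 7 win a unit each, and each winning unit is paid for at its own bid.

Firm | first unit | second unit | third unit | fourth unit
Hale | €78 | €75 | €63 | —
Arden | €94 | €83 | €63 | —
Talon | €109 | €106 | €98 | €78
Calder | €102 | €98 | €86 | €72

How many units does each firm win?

Arden 1, Calder 3, Talon 3

Merging the schedules and taking the best 7: 109 (Talon-1), 106 (Talon-2), 102 (Calder-1), 98 (Talon-3), 98 (Calder-2), 94 (Arden-1), 86 (Calder-3)
Next rejected bid: €83 (not a price — pay-as-bid).
Allocation: Arden 1, Calder 3, Talon 3.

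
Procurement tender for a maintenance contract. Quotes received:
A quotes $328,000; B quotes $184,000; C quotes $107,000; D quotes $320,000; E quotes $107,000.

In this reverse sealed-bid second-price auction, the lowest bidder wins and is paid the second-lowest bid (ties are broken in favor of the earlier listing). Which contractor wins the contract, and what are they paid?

C is paid $107,000

Bids ranked: 107,000 (C) < 107,000 (E) < 184,000 (B) < 320,000 (D) < 328,000 (A)
C and E tie at $107,000; tie-break gives it to C.
C wins with the lowest bid; price is set by the runner-up at $107,000.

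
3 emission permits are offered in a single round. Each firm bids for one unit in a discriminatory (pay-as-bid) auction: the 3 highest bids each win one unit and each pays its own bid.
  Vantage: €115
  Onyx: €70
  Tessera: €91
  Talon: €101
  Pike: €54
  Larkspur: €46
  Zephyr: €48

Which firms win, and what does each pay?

Vantage €115, Talon €101, Tessera €91

Sorting: 115 (Vantage), 101 (Talon), 91 (Tessera), 70 (Onyx), 54 (Pike), …
The 3 highest are Vantage, Talon, Tessera.
Each winner pays its own bid: Vantage €115, Talon €101, Tessera €91.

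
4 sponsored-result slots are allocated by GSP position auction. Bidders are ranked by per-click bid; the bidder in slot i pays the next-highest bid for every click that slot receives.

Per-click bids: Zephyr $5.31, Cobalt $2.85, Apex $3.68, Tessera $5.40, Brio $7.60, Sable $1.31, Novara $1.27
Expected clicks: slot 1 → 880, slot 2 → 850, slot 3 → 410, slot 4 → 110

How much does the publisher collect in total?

Sorting advertisers: $7.60 (Brio) > $5.40 (Tessera) > $5.31 (Zephyr) > $3.68 (Apex) > $2.85 (Cobalt) > …
Slot 1: Brio pays $5.40 × 880 = $4752.00
Slot 2: Tessera pays $5.31 × 850 = $4513.50
Slot 3: Zephyr pays $3.68 × 410 = $1508.80
Slot 4: Apex pays $2.85 × 110 = $313.50
Total = $11087.80

Total revenue: $11087.80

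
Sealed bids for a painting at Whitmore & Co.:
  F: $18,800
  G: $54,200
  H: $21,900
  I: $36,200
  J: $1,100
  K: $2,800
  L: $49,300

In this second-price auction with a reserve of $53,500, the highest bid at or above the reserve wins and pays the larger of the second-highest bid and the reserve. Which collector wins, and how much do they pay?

G pays $53,500

Bids ranked: 54,200 (G) > 49,300 (L) > 36,200 (I) > 21,900 (H) > 18,800 (F) > 2,800 (K) > …
Highest eligible bid: G at $54,200.
Second-highest bid $49,300 is below the reserve $53,500, so the reserve binds → payment $53,500.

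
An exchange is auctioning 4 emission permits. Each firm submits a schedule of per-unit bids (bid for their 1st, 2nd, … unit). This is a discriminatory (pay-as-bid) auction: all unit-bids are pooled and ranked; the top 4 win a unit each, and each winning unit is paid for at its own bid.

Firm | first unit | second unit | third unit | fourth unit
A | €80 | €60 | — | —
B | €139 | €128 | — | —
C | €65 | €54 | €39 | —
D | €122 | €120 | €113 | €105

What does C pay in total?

C pays €0

Merging the schedules and taking the best 4: 139 (B-1), 128 (B-2), 122 (D-1), 120 (D-2)
Next rejected bid: €113 (not a price — pay-as-bid).
C wins no units.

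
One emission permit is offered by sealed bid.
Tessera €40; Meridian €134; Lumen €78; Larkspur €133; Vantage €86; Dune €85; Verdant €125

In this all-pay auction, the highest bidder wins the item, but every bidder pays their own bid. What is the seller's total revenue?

Bids in order: 134 (Meridian) > 133 (Larkspur) > 125 (Verdant) > 86 (Vantage) > 85 (Dune) > 78 (Lumen) > …
Meridian wins with the top bid; all bids are sunk regardless.
Every bidder forfeits their bid regardless of winning.
Revenue = 40 + 134 + 78 + 133 + 86 + 85 + 125 = €681.

Total revenue: €681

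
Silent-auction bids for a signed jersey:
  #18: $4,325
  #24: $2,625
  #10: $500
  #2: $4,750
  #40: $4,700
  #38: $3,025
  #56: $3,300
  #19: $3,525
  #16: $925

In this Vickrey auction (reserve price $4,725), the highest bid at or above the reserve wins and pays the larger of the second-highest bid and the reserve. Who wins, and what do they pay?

#2 pays $4,725

Bids in order: 4,750 (#2) > 4,700 (#40) > 4,325 (#18) > 3,525 (#19) > 3,300 (#56) > 3,025 (#38) > …
Highest eligible bid: #2 at $4,750.
max(second-highest $4,700, reserve $4,725) = $4,725.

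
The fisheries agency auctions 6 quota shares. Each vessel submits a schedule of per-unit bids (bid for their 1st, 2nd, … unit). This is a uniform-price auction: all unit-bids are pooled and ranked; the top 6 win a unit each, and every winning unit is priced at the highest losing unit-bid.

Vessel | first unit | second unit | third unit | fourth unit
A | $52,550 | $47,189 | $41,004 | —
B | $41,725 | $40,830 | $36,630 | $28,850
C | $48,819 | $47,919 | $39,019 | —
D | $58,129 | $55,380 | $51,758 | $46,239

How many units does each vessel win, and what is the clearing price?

A 1, C 2, D 3; clearing price $47,189

Pooled unit-bids ranked (top 6): 58,129 (D-1), 55,380 (D-2), 52,550 (A-1), 51,758 (D-3), 48,819 (C-1), 47,919 (C-2)
Highest rejected unit-bid = $47,189.
Allocation: A 1, C 2, D 3.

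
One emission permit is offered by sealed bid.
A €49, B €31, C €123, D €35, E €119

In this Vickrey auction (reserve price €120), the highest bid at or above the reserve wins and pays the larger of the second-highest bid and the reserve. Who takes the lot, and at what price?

C pays €120

Bids ranked: 123 (C) > 119 (E) > 49 (A) > 35 (D) > 31 (B)
C has the top bid at or above the reserve (€123).
Second-highest bid €119 is below the reserve €120, so the reserve binds → payment €120.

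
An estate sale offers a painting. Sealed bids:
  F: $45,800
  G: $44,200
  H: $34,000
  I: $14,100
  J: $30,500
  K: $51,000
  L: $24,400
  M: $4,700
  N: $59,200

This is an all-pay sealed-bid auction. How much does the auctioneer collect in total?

Total revenue: $307,900

Sorting bids: 59,200 (N) > 51,000 (K) > 45,800 (F) > 44,200 (G) > 34,000 (H) > 30,500 (J) > …
N wins with the top bid; all bids are sunk regardless.
Every bidder forfeits their bid regardless of winning.
Revenue = 45,800 + 44,200 + 34,000 + 14,100 + 30,500 + 51,000 + 24,400 + 4,700 + 59,200 = $307,900.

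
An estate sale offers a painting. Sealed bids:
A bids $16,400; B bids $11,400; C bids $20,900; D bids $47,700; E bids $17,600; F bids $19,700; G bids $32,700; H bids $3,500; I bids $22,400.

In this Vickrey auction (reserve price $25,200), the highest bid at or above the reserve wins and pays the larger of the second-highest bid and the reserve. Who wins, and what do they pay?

D pays $32,700

Bids in order: 47,700 (D) > 32,700 (G) > 22,400 (I) > 20,900 (C) > 19,700 (F) > 17,600 (E) > …
D has the top bid at or above the reserve ($47,700).
max(second-highest $32,700, reserve $25,200) = $32,700; the reserve does not bind.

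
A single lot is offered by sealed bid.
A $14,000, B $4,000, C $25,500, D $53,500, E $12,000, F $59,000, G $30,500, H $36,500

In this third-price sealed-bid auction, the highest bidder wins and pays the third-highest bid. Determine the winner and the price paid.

F pays $36,500

Sorting bids: 59,000 (F) > 53,500 (D) > 36,500 (H) > 30,500 (G) > 25,500 (C) > 14,000 (A) > …
F is highest; pays the third-highest bid, $36,500.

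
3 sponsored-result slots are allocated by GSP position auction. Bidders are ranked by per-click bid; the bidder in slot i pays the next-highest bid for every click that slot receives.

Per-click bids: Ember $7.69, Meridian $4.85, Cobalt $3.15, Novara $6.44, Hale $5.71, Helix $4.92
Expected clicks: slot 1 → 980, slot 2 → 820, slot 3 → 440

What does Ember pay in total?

Ranked by bid: $7.69 (Ember) > $6.44 (Novara) > $5.71 (Hale) > $4.92 (Helix) > …
Ember holds slot 1 → pays next bid $6.44 × 980 clicks = $6311.20.

Ember pays $6311.20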